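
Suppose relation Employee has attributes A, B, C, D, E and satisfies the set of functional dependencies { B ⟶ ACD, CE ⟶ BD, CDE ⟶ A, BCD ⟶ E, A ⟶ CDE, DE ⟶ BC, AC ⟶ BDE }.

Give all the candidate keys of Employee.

A; B; CE; DE

{A}⁺: A→CDE adds C, D, E; DE→BC adds B → {A, B, C, D, E}.
{B}⁺: B→ACD adds A, C, D; BCD→E adds E → {A, B, C, D, E}.
{C, E}⁺: CE→BD adds B, D; CDE→A adds A → {A, B, C, D, E}.
{D, E}⁺: DE→BC adds B, C; B→ACD adds A → {A, B, C, D, E}.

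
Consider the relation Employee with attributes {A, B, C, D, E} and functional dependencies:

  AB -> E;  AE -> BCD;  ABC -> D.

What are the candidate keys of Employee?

Attribute A never appears on the right-hand side of any dependency, so A must belong to every candidate key.
{A}⁺ = {A}, which is not all of the schema, so we must add further attributes.
{A, B}⁺: AB→E adds E; AE→BCD adds C, D → {A, B, C, D, E}. Minimal: {B}⁺ = {B}; {A}⁺ = {A} — none reach the full schema.
{A, E}⁺: AE→BCD adds B, C, D → {A, B, C, D, E}. Minimal: {E}⁺ = {E}; {A}⁺ = {A} — none reach the full schema.

{A, B}; {A, E}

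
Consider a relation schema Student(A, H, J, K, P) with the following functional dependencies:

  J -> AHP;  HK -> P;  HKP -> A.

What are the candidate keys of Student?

(J, K)

{J, K}⁺: J→AHP adds A, H, P → {A, H, J, K, P}. Minimal: {K}⁺ = {K}; {J}⁺ = {A, H, J, P} — none reach the full schema.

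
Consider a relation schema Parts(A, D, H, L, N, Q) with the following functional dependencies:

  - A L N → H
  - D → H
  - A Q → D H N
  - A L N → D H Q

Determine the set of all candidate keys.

{A, L, N}, {A, L, Q}

{A, L, N}⁺: ALN→H adds H; ALN→DHQ adds D, Q → {A, D, H, L, N, Q}. Minimal: {L, N}⁺ = {L, N}; {A, N}⁺ = {A, N}; {A, L}⁺ = {A, L} — none reach the full schema.
{A, L, Q}⁺: AQ→DHN adds D, H, N → {A, D, H, L, N, Q}. Minimal: {L, Q}⁺ = {L, Q}; {A, Q}⁺ = {A, D, H, N, Q}; {A, L}⁺ = {A, L} — none reach the full schema.
Any other superkey contains one of these as a subset, so there are no further candidate keys.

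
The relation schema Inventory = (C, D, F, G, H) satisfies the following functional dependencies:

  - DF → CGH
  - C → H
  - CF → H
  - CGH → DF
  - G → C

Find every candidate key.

{G}; {D, F}

{G}⁺: G→C adds C; C→H adds H; CGH→DF adds D, F → {C, D, F, G, H}.
{D, F}⁺: DF→CGH adds C, G, H → {C, D, F, G, H}.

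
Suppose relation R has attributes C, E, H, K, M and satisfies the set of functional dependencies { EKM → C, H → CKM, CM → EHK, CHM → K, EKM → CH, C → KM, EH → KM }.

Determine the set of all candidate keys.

{C}, {H}, {E, K, M}

{C}⁺: C→KM adds K, M; CM→EHK adds E, H → {C, E, H, K, M}.
{H}⁺: H→CKM adds C, K, M; CM→EHK adds E → {C, E, H, K, M}.
{E, K, M}⁺: EKM→C adds C; CM→EHK adds H → {C, E, H, K, M}. Minimal: {K, M}⁺ = {K, M}; {E, M}⁺ = {E, M}; {E, K}⁺ = {E, K} — none reach the full schema.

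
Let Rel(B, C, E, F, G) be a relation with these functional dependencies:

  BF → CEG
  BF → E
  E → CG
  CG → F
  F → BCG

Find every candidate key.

{E}, {F}, {C, G}

{E}⁺: E→CG adds C, G; CG→F adds F; F→BCG adds B → {B, C, E, F, G}.
{F}⁺: F→BCG adds B, C, G; BF→CEG adds E → {B, C, E, F, G}.
{C, G}⁺: CG→F adds F; F→BCG adds B; BF→CEG adds E → {B, C, E, F, G}. Minimal: {G}⁺ = {G}; {C}⁺ = {C} — none reach the full schema.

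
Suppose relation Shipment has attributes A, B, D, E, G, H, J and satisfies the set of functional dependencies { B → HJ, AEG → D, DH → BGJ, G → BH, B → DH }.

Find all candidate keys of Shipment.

ABE; AEG; ADEH

Attributes A, E never appear on any right-hand side, so every candidate key must contain {A, E}.
{A, E}⁺ = {A, E}, which is not all of the schema, so we must add further attributes.
{A, B, E}⁺: B→HJ adds H, J; B→DH adds D; DH→BGJ adds G → {A, B, D, E, G, H, J}.
{A, E, G}⁺: AEG→D adds D; G→BH adds B, H; B→HJ adds J → {A, B, D, E, G, H, J}.
{A, D, E, H}⁺: DH→BGJ adds B, G, J → {A, B, D, E, G, H, J}.
Any other superkey contains one of these as a subset, so there are no further candidate keys.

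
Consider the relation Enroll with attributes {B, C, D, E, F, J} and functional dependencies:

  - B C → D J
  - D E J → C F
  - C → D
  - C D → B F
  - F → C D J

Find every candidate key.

{C, E}⁺: C→D adds D; CD→BF adds B, F; F→CDJ adds J → {B, C, D, E, F, J}. Minimal: {E}⁺ = {E}; {C}⁺ = {B, C, D, F, J} — none reach the full schema.
{E, F}⁺: F→CDJ adds C, D, J; CD→BF adds B → {B, C, D, E, F, J}. Minimal: {F}⁺ = {B, C, D, F, J}; {E}⁺ = {E} — none reach the full schema.
{D, E, J}⁺: DEJ→CF adds C, F; CD→BF adds B → {B, C, D, E, F, J}. Minimal: {E, J}⁺ = {E, J}; {D, J}⁺ = {D, J}; {D, E}⁺ = {D, E} — none reach the full schema.
Any other superkey contains one of these as a subset, so there are no further candidate keys.

CE, EF, DEJ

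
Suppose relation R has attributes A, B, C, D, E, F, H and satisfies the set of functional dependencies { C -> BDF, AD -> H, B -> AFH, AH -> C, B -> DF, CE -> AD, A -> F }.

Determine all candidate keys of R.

BE, CE, ADE, AEH

Attribute E never appears on the right-hand side of any dependency, so E must belong to every candidate key.
{E}⁺ = {E}, which is not all of the schema, so we must add further attributes.
{B, E}⁺: B→AFH adds A, F, H; AH→C adds C; B→DF adds D → {A, B, C, D, E, F, H}.
{C, E}⁺: C→BDF adds B, D, F; B→AFH adds A, H → {A, B, C, D, E, F, H}.
{A, D, E}⁺: AD→H adds H; AH→C adds C; A→F adds F; C→BDF adds B → {A, B, C, D, E, F, H}.
{A, E, H}⁺: AH→C adds C; CE→AD adds D; A→F adds F; C→BDF adds B → {A, B, C, D, E, F, H}.
Any other superkey contains one of these as a subset, so there are no further candidate keys.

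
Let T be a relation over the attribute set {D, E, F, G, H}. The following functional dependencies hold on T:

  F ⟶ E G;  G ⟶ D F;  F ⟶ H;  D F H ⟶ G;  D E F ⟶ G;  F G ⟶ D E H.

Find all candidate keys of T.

{F}⁺: F→EG adds E, G; G→DF adds D; F→H adds H → {D, E, F, G, H}.
{G}⁺: G→DF adds D, F; F→H adds H; FG→DEH adds E → {D, E, F, G, H}.

(F); (G)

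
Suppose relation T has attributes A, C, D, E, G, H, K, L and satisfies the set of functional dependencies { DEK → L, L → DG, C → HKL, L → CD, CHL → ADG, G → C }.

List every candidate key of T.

Attribute E never appears on the right-hand side of any dependency, so E must belong to every candidate key.
{E}⁺ = {E}, which is not all of the schema, so we must add further attributes.
{C, E}⁺: C→HKL adds H, K, L; L→CD adds D; CHL→ADG adds A, G → {A, C, D, E, G, H, K, L}.
{E, G}⁺: G→C adds C; C→HKL adds H, K, L; L→CD adds D; CHL→ADG adds A → {A, C, D, E, G, H, K, L}.
{E, L}⁺: L→DG adds D, G; L→CD adds C; C→HKL adds H, K; CHL→ADG adds A → {A, C, D, E, G, H, K, L}.
{D, E, K}⁺: DEK→L adds L; L→DG adds G; L→CD adds C; C→HKL adds H; CHL→ADG adds A → {A, C, D, E, G, H, K, L}.
Any other superkey contains one of these as a subset, so there are no further candidate keys.

CE; EG; EL; DEK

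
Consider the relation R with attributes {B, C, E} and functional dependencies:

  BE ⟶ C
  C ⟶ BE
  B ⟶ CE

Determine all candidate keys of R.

{B}⁺: B→CE adds C, E → {B, C, E}.
{C}⁺: C→BE adds B, E → {B, C, E}.
Any other superkey contains one of these as a subset, so there are no further candidate keys.

{B}, {C}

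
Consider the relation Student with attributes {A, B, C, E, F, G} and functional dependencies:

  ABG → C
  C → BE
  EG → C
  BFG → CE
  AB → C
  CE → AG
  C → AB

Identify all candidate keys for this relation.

Attribute F never appears on the right-hand side of any dependency, so F must belong to every candidate key.
{F}⁺ = {F}, which is not all of the schema, so we must add further attributes.
{C, F}⁺: C→BE adds B, E; CE→AG adds A, G → {A, B, C, E, F, G}. Minimal: {F}⁺ = {F}; {C}⁺ = {A, B, C, E, G} — none reach the full schema.
{A, B, F}⁺: AB→C adds C; C→BE adds E; CE→AG adds G → {A, B, C, E, F, G}. Minimal: {B, F}⁺ = {B, F}; {A, F}⁺ = {A, F}; {A, B}⁺ = {A, B, C, E, G} — none reach the full schema.
{B, F, G}⁺: BFG→CE adds C, E; CE→AG adds A → {A, B, C, E, F, G}. Minimal: {F, G}⁺ = {F, G}; {B, G}⁺ = {B, G}; {B, F}⁺ = {B, F} — none reach the full schema.
{E, F, G}⁺: EG→C adds C; CE→AG adds A; C→AB adds B → {A, B, C, E, F, G}. Minimal: {F, G}⁺ = {F, G}; {E, G}⁺ = {A, B, C, E, G}; {E, F}⁺ = {E, F} — none reach the full schema.
Any other superkey contains one of these as a subset, so there are no further candidate keys.

(C, F), (A, B, F), (B, F, G), (E, F, G)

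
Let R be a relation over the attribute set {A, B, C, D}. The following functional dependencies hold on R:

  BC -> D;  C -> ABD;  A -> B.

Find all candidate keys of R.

C

Attribute C never appears on the right-hand side of any dependency, so C must belong to every candidate key.
{C}⁺ = {A, B, C, D}, which is all of the schema, so {C} is the only candidate key.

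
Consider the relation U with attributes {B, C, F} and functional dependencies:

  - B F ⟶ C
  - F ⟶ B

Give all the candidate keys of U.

(F)

{F}⁺: F→B adds B; BF→C adds C → {B, C, F}.
No other minimal superkey exists.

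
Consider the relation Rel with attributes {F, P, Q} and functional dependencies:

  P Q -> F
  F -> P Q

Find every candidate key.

{F}⁺: F→PQ adds P, Q → {F, P, Q}.
{P, Q}⁺: PQ→F adds F → {F, P, Q}.

F; PQ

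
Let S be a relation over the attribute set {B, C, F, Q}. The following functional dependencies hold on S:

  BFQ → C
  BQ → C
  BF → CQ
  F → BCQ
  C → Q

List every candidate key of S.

Attribute F never appears on the right-hand side of any dependency, so F must belong to every candidate key.
{F}⁺ = {B, C, F, Q}, which is all of the schema, so {F} is the only candidate key.

{F}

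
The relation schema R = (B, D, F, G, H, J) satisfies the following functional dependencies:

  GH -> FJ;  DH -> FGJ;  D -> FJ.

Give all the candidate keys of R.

Attributes B, D, H never appear on any right-hand side, so every candidate key must contain {B, D, H}.
{B, D, H}⁺ = {B, D, F, G, H, J}, which is all of the schema, so {B, D, H} is the only candidate key.

{B, D, H}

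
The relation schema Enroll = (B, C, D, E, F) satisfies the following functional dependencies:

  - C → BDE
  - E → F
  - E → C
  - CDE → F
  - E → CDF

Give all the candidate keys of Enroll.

{C}; {E}

{C}⁺: C→BDE adds B, D, E; E→F adds F → {B, C, D, E, F}.
{E}⁺: E→F adds F; E→C adds C; E→CDF adds D; C→BDE adds B → {B, C, D, E, F}.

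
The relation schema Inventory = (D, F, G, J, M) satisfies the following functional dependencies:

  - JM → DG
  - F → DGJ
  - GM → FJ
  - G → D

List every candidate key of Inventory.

Attribute M never appears on the right-hand side of any dependency, so M must belong to every candidate key.
{M}⁺ = {M}, which is not all of the schema, so we must add further attributes.
{F, M}⁺: F→DGJ adds D, G, J → {D, F, G, J, M}. Minimal: {M}⁺ = {M}; {F}⁺ = {D, F, G, J} — none reach the full schema.
{G, M}⁺: GM→FJ adds F, J; G→D adds D → {D, F, G, J, M}. Minimal: {M}⁺ = {M}; {G}⁺ = {D, G} — none reach the full schema.
{J, M}⁺: JM→DG adds D, G; GM→FJ adds F → {D, F, G, J, M}. Minimal: {M}⁺ = {M}; {J}⁺ = {J} — none reach the full schema.

FM; GM; JM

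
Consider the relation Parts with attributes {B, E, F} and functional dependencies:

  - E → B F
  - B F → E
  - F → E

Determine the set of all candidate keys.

{E}; {F}

{E}⁺: E→BF adds B, F → {B, E, F}.
{F}⁺: F→E adds E; E→BF adds B → {B, E, F}.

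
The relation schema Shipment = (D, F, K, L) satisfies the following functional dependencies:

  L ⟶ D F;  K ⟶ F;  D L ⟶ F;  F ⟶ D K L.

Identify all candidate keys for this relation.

{F}⁺: F→DKL adds D, K, L → {D, F, K, L}.
{K}⁺: K→F adds F; F→DKL adds D, L → {D, F, K, L}.
{L}⁺: L→DF adds D, F; F→DKL adds K → {D, F, K, L}.
Any other superkey contains one of these as a subset, so there are no further candidate keys.

{F}; {K}; {L}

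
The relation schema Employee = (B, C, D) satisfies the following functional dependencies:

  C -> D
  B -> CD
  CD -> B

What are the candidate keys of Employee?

{B}; {C}

{B}⁺: B→CD adds C, D → {B, C, D}.
{C}⁺: C→D adds D; CD→B adds B → {B, C, D}.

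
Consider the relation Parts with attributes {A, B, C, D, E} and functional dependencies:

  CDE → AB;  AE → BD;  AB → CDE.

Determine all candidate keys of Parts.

(A, B); (A, E); (C, D, E)

{A, B}⁺: AB→CDE adds C, D, E → {A, B, C, D, E}. Minimal: {B}⁺ = {B}; {A}⁺ = {A} — none reach the full schema.
{A, E}⁺: AE→BD adds B, D; AB→CDE adds C → {A, B, C, D, E}. Minimal: {E}⁺ = {E}; {A}⁺ = {A} — none reach the full schema.
{C, D, E}⁺: CDE→AB adds A, B → {A, B, C, D, E}. Minimal: {D, E}⁺ = {D, E}; {C, E}⁺ = {C, E}; {C, D}⁺ = {C, D} — none reach the full schema.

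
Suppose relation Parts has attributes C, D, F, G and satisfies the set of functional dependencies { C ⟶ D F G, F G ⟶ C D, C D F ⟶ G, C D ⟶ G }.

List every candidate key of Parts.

(C), (F, G)

{C}⁺: C→DFG adds D, F, G → {C, D, F, G}.
{F, G}⁺: FG→CD adds C, D → {C, D, F, G}. Minimal: {G}⁺ = {G}; {F}⁺ = {F} — none reach the full schema.
Any other superkey contains one of these as a subset, so there are no further candidate keys.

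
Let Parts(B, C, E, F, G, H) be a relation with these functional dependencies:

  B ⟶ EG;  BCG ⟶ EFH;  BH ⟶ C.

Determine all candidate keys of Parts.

BC, BH

{B, C}⁺: B→EG adds E, G; BCG→EFH adds F, H → {B, C, E, F, G, H}. Minimal: {C}⁺ = {C}; {B}⁺ = {B, E, G} — none reach the full schema.
{B, H}⁺: B→EG adds E, G; BH→C adds C; BCG→EFH adds F → {B, C, E, F, G, H}. Minimal: {H}⁺ = {H}; {B}⁺ = {B, E, G} — none reach the full schema.
Any other superkey contains one of these as a subset, so there are no further candidate keys.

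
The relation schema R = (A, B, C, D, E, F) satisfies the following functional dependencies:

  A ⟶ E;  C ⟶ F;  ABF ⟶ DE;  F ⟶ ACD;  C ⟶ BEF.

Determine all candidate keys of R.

{C}; {F}

{C}⁺: C→F adds F; F→ACD adds A, D; C→BEF adds B, E → {A, B, C, D, E, F}.
{F}⁺: F→ACD adds A, C, D; C→BEF adds B, E → {A, B, C, D, E, F}.
Any other superkey contains one of these as a subset, so there are no further candidate keys.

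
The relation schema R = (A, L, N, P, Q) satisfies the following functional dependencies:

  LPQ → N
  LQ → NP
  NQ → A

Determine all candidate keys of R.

Attributes L, Q never appear on any right-hand side, so every candidate key must contain {L, Q}.
{L, Q}⁺ = {A, L, N, P, Q}, which is all of the schema, so {L, Q} is the only candidate key.

{L, Q}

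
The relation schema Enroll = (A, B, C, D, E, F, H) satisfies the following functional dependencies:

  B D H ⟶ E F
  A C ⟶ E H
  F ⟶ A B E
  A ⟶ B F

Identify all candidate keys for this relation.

Attributes C, D never appear on any right-hand side, so every candidate key must contain {C, D}.
{C, D}⁺ = {C, D}, which is not all of the schema, so we must add further attributes.
{A, C, D}⁺: AC→EH adds E, H; A→BF adds B, F → {A, B, C, D, E, F, H}. Minimal: {C, D}⁺ = {C, D}; {A, D}⁺ = {A, B, D, E, F}; {A, C}⁺ = {A, B, C, E, F, H} — none reach the full schema.
{C, D, F}⁺: F→ABE adds A, B, E; AC→EH adds H → {A, B, C, D, E, F, H}. Minimal: {D, F}⁺ = {A, B, D, E, F}; {C, F}⁺ = {A, B, C, E, F, H}; {C, D}⁺ = {C, D} — none reach the full schema.
{B, C, D, H}⁺: BDH→EF adds E, F; F→ABE adds A → {A, B, C, D, E, F, H}. Minimal: {C, D, H}⁺ = {C, D, H}; {B, D, H}⁺ = {A, B, D, E, F, H}; {B, C, H}⁺ = {B, C, H}; … — none reach the full schema.

{A, C, D}; {C, D, F}; {B, C, D, H}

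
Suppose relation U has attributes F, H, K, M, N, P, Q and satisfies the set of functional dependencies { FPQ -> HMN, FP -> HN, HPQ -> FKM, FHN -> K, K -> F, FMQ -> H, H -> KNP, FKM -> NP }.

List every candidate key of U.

Attribute Q never appears on the right-hand side of any dependency, so Q must belong to every candidate key.
{Q}⁺ = {Q}, which is not all of the schema, so we must add further attributes.
{H, Q}⁺: H→KNP adds K, N, P; HPQ→FKM adds F, M → {F, H, K, M, N, P, Q}. Minimal: {Q}⁺ = {Q}; {H}⁺ = {F, H, K, N, P} — none reach the full schema.
{F, M, Q}⁺: FMQ→H adds H; H→KNP adds K, N, P → {F, H, K, M, N, P, Q}. Minimal: {M, Q}⁺ = {M, Q}; {F, Q}⁺ = {F, Q}; {F, M}⁺ = {F, M} — none reach the full schema.
{F, P, Q}⁺: FPQ→HMN adds H, M, N; HPQ→FKM adds K → {F, H, K, M, N, P, Q}. Minimal: {P, Q}⁺ = {P, Q}; {F, Q}⁺ = {F, Q}; {F, P}⁺ = {F, H, K, N, P} — none reach the full schema.
{K, M, Q}⁺: K→F adds F; FMQ→H adds H; H→KNP adds N, P → {F, H, K, M, N, P, Q}. Minimal: {M, Q}⁺ = {M, Q}; {K, Q}⁺ = {F, K, Q}; {K, M}⁺ = {F, H, K, M, N, P} — none reach the full schema.
{K, P, Q}⁺: K→F adds F; FPQ→HMN adds H, M, N → {F, H, K, M, N, P, Q}. Minimal: {P, Q}⁺ = {P, Q}; {K, Q}⁺ = {F, K, Q}; {K, P}⁺ = {F, H, K, N, P} — none reach the full schema.

(H, Q), (F, M, Q), (F, P, Q), (K, M, Q), (K, P, Q)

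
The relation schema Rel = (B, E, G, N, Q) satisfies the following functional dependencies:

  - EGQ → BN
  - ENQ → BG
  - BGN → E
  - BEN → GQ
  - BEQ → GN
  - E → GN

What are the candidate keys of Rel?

{B, E}⁺: E→GN adds G, N; BEN→GQ adds Q → {B, E, G, N, Q}.
{E, Q}⁺: E→GN adds G, N; EGQ→BN adds B → {B, E, G, N, Q}.
{B, G, N}⁺: BGN→E adds E; BEN→GQ adds Q → {B, E, G, N, Q}.

{B, E}, {E, Q}, {B, G, N}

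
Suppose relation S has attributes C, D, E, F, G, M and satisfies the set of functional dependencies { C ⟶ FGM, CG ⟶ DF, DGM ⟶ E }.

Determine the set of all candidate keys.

{C}

Attribute C never appears on the right-hand side of any dependency, so C must belong to every candidate key.
{C}⁺ = {C, D, E, F, G, M}, which is all of the schema, so {C} is the only candidate key.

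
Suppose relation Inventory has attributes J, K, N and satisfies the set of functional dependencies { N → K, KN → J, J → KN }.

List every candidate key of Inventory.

{J}⁺: J→KN adds K, N → {J, K, N}.
{N}⁺: N→K adds K; KN→J adds J → {J, K, N}.
Any other superkey contains one of these as a subset, so there are no further candidate keys.

{J}; {N}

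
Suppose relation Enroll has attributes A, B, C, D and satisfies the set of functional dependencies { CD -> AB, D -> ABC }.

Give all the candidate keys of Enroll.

{D}

{D}⁺: D→ABC adds A, B, C → {A, B, C, D}.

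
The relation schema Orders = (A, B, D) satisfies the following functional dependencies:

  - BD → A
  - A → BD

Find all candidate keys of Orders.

A; BD

{A}⁺: A→BD adds B, D → {A, B, D}.
{B, D}⁺: BD→A adds A → {A, B, D}.
Any other superkey contains one of these as a subset, so there are no further candidate keys.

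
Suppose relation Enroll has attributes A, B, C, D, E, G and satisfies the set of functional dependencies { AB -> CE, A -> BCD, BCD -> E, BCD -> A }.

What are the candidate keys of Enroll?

Attribute G never appears on the right-hand side of any dependency, so G must belong to every candidate key.
{G}⁺ = {G}, which is not all of the schema, so we must add further attributes.
{A, G}⁺: A→BCD adds B, C, D; BCD→E adds E → {A, B, C, D, E, G}. Minimal: {G}⁺ = {G}; {A}⁺ = {A, B, C, D, E} — none reach the full schema.
{B, C, D, G}⁺: BCD→E adds E; BCD→A adds A → {A, B, C, D, E, G}. Minimal: {C, D, G}⁺ = {C, D, G}; {B, D, G}⁺ = {B, D, G}; {B, C, G}⁺ = {B, C, G}; … — none reach the full schema.
Any other superkey contains one of these as a subset, so there are no further candidate keys.

(A, G); (B, C, D, G)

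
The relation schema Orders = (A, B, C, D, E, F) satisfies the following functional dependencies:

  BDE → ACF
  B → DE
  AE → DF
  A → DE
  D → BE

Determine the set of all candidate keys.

{A}, {B}, {D}

{A}⁺: A→DE adds D, E; D→BE adds B; BDE→ACF adds C, F → {A, B, C, D, E, F}.
{B}⁺: B→DE adds D, E; BDE→ACF adds A, C, F → {A, B, C, D, E, F}.
{D}⁺: D→BE adds B, E; BDE→ACF adds A, C, F → {A, B, C, D, E, F}.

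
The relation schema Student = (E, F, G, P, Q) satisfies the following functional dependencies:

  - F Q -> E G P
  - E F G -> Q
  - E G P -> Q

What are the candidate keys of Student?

Attribute F never appears on the right-hand side of any dependency, so F must belong to every candidate key.
{F}⁺ = {F}, which is not all of the schema, so we must add further attributes.
{F, Q}⁺: FQ→EGP adds E, G, P → {E, F, G, P, Q}. Minimal: {Q}⁺ = {Q}; {F}⁺ = {F} — none reach the full schema.
{E, F, G}⁺: EFG→Q adds Q; FQ→EGP adds P → {E, F, G, P, Q}. Minimal: {F, G}⁺ = {F, G}; {E, G}⁺ = {E, G}; {E, F}⁺ = {E, F} — none reach the full schema.

{F, Q}, {E, F, G}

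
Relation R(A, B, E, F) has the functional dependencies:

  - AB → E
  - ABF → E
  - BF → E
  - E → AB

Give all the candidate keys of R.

{B, F}; {E, F}

Attribute F never appears on the right-hand side of any dependency, so F must belong to every candidate key.
{F}⁺ = {F}, which is not all of the schema, so we must add further attributes.
{B, F}⁺: BF→E adds E; E→AB adds A → {A, B, E, F}.
{E, F}⁺: E→AB adds A, B → {A, B, E, F}.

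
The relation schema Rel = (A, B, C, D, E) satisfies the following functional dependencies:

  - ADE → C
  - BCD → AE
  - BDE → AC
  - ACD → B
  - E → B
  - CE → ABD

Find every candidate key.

{C, E}⁺: E→B adds B; CE→ABD adds A, D → {A, B, C, D, E}. Minimal: {E}⁺ = {B, E}; {C}⁺ = {C} — none reach the full schema.
{D, E}⁺: E→B adds B; BDE→AC adds A, C → {A, B, C, D, E}. Minimal: {E}⁺ = {B, E}; {D}⁺ = {D} — none reach the full schema.
{A, C, D}⁺: ACD→B adds B; BCD→AE adds E → {A, B, C, D, E}. Minimal: {C, D}⁺ = {C, D}; {A, D}⁺ = {A, D}; {A, C}⁺ = {A, C} — none reach the full schema.
{B, C, D}⁺: BCD→AE adds A, E → {A, B, C, D, E}. Minimal: {C, D}⁺ = {C, D}; {B, D}⁺ = {B, D}; {B, C}⁺ = {B, C} — none reach the full schema.

{C, E}; {D, E}; {A, C, D}; {B, C, D}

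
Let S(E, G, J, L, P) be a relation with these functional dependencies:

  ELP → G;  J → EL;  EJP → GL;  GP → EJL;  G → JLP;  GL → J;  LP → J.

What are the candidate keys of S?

{G}⁺: G→JLP adds J, L, P; J→EL adds E → {E, G, J, L, P}.
{J, P}⁺: J→EL adds E, L; EJP→GL adds G → {E, G, J, L, P}.
{L, P}⁺: LP→J adds J; J→EL adds E; EJP→GL adds G → {E, G, J, L, P}.
Any other superkey contains one of these as a subset, so there are no further candidate keys.

{G}, {J, P}, {L, P}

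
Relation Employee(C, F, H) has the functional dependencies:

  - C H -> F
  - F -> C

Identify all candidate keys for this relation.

{C, H}, {F, H}

{C, H}⁺: CH→F adds F → {C, F, H}. Minimal: {H}⁺ = {H}; {C}⁺ = {C} — none reach the full schema.
{F, H}⁺: F→C adds C → {C, F, H}. Minimal: {H}⁺ = {H}; {F}⁺ = {C, F} — none reach the full schema.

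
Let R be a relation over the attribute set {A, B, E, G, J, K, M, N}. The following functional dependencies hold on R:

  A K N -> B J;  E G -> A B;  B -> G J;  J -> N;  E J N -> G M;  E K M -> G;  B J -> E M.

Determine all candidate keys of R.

Attribute K never appears on the right-hand side of any dependency, so K must belong to every candidate key.
{K}⁺ = {K}, which is not all of the schema, so we must add further attributes.
{B, K}⁺: B→GJ adds G, J; J→N adds N; BJ→EM adds E, M; EG→AB adds A → {A, B, E, G, J, K, M, N}.
{A, J, K}⁺: J→N adds N; AKN→BJ adds B; B→GJ adds G; BJ→EM adds E, M → {A, B, E, G, J, K, M, N}.
{A, K, N}⁺: AKN→BJ adds B, J; B→GJ adds G; BJ→EM adds E, M → {A, B, E, G, J, K, M, N}.
{E, G, K}⁺: EG→AB adds A, B; B→GJ adds J; J→N adds N; EJN→GM adds M → {A, B, E, G, J, K, M, N}.
{E, J, K}⁺: J→N adds N; EJN→GM adds G, M; EG→AB adds A, B → {A, B, E, G, J, K, M, N}.
{E, K, M}⁺: EKM→G adds G; EG→AB adds A, B; B→GJ adds J; J→N adds N → {A, B, E, G, J, K, M, N}.
Any other superkey contains one of these as a subset, so there are no further candidate keys.

BK; AJK; AKN; EGK; EJK; EKM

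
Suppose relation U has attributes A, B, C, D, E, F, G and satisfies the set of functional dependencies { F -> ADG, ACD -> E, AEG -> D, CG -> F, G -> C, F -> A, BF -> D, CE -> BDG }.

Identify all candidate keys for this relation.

{F}⁺: F→ADG adds A, D, G; G→C adds C; ACD→E adds E; CE→BDG adds B → {A, B, C, D, E, F, G}.
{G}⁺: G→C adds C; CG→F adds F; F→A adds A; F→ADG adds D; ACD→E adds E; CE→BDG adds B → {A, B, C, D, E, F, G}.
{C, E}⁺: CE→BDG adds B, D, G; CG→F adds F; F→A adds A → {A, B, C, D, E, F, G}.
{A, C, D}⁺: ACD→E adds E; CE→BDG adds B, G; CG→F adds F → {A, B, C, D, E, F, G}.
Any other superkey contains one of these as a subset, so there are no further candidate keys.

(F), (G), (C, E), (A, C, D)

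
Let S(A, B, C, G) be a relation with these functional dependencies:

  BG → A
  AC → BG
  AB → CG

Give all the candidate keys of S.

{A, B}⁺: AB→CG adds C, G → {A, B, C, G}.
{A, C}⁺: AC→BG adds B, G → {A, B, C, G}.
{B, G}⁺: BG→A adds A; AB→CG adds C → {A, B, C, G}.
Any other superkey contains one of these as a subset, so there are no further candidate keys.

{A, B}; {A, C}; {B, G}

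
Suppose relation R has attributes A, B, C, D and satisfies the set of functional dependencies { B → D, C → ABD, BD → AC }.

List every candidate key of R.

(B), (C)

{B}⁺: B→D adds D; BD→AC adds A, C → {A, B, C, D}.
{C}⁺: C→ABD adds A, B, D → {A, B, C, D}.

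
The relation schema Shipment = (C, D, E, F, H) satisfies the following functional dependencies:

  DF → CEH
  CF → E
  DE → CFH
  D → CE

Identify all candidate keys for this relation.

Attribute D never appears on the right-hand side of any dependency, so D must belong to every candidate key.
{D}⁺ = {C, D, E, F, H}, which is all of the schema, so {D} is the only candidate key.

{D}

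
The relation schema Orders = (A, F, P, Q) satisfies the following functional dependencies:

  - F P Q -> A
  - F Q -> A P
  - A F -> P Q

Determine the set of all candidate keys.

(A, F), (F, Q)

{A, F}⁺: AF→PQ adds P, Q → {A, F, P, Q}. Minimal: {F}⁺ = {F}; {A}⁺ = {A} — none reach the full schema.
{F, Q}⁺: FQ→AP adds A, P → {A, F, P, Q}. Minimal: {Q}⁺ = {Q}; {F}⁺ = {F} — none reach the full schema.
Any other superkey contains one of these as a subset, so there are no further candidate keys.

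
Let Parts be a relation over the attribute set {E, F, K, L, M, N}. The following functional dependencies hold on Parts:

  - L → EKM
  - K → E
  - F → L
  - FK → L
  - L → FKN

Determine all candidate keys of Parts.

{F}⁺: F→L adds L; L→FKN adds K, N; L→EKM adds E, M → {E, F, K, L, M, N}.
{L}⁺: L→EKM adds E, K, M; L→FKN adds F, N → {E, F, K, L, M, N}.

F, L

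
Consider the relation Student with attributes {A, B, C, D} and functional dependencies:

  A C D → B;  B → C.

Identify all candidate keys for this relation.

Attributes A, D never appear on any right-hand side, so every candidate key must contain {A, D}.
{A, D}⁺ = {A, D}, which is not all of the schema, so we must add further attributes.
{A, B, D}⁺: B→C adds C → {A, B, C, D}. Minimal: {B, D}⁺ = {B, C, D}; {A, D}⁺ = {A, D}; {A, B}⁺ = {A, B, C} — none reach the full schema.
{A, C, D}⁺: ACD→B adds B → {A, B, C, D}. Minimal: {C, D}⁺ = {C, D}; {A, D}⁺ = {A, D}; {A, C}⁺ = {A, C} — none reach the full schema.

ABD, ACD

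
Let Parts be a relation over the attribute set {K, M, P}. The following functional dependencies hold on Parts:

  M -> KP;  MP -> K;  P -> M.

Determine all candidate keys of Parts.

{M}⁺: M→KP adds K, P → {K, M, P}.
{P}⁺: P→M adds M; M→KP adds K → {K, M, P}.
Any other superkey contains one of these as a subset, so there are no further candidate keys.

(M); (P)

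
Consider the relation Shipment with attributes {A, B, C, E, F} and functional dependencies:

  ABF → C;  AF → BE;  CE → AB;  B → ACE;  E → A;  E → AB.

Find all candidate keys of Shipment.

(A, F), (B, F), (E, F)

Attribute F never appears on the right-hand side of any dependency, so F must belong to every candidate key.
{F}⁺ = {F}, which is not all of the schema, so we must add further attributes.
{A, F}⁺: AF→BE adds B, E; B→ACE adds C → {A, B, C, E, F}. Minimal: {F}⁺ = {F}; {A}⁺ = {A} — none reach the full schema.
{B, F}⁺: B→ACE adds A, C, E → {A, B, C, E, F}. Minimal: {F}⁺ = {F}; {B}⁺ = {A, B, C, E} — none reach the full schema.
{E, F}⁺: E→A adds A; E→AB adds B; ABF→C adds C → {A, B, C, E, F}. Minimal: {F}⁺ = {F}; {E}⁺ = {A, B, C, E} — none reach the full schema.
Any other superkey contains one of these as a subset, so there are no further candidate keys.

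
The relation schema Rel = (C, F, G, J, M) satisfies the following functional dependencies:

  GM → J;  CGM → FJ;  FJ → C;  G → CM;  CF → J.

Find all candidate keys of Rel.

(G)

Attribute G never appears on the right-hand side of any dependency, so G must belong to every candidate key.
{G}⁺ = {C, F, G, J, M}, which is all of the schema, so {G} is the only candidate key.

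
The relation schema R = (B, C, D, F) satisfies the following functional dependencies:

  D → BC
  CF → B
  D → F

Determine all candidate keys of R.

{D}

Attribute D never appears on the right-hand side of any dependency, so D must belong to every candidate key.
{D}⁺ = {B, C, D, F}, which is all of the schema, so {D} is the only candidate key.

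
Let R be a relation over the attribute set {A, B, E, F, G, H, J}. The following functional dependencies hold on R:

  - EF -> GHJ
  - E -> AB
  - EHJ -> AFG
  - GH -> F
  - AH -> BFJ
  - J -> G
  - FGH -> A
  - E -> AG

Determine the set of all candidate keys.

Attribute E never appears on the right-hand side of any dependency, so E must belong to every candidate key.
{E}⁺ = {A, B, E, G}, which is not all of the schema, so we must add further attributes.
{E, F}⁺: EF→GHJ adds G, H, J; E→AB adds A, B → {A, B, E, F, G, H, J}.
{E, H}⁺: E→AB adds A, B; AH→BFJ adds F, J; J→G adds G → {A, B, E, F, G, H, J}.
Any other superkey contains one of these as a subset, so there are no further candidate keys.

{E, F}, {E, H}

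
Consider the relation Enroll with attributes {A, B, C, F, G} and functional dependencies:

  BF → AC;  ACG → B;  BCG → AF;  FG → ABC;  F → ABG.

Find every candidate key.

{F}⁺: F→ABG adds A, B, G; BF→AC adds C → {A, B, C, F, G}.
{A, C, G}⁺: ACG→B adds B; BCG→AF adds F → {A, B, C, F, G}. Minimal: {C, G}⁺ = {C, G}; {A, G}⁺ = {A, G}; {A, C}⁺ = {A, C} — none reach the full schema.
{B, C, G}⁺: BCG→AF adds A, F → {A, B, C, F, G}. Minimal: {C, G}⁺ = {C, G}; {B, G}⁺ = {B, G}; {B, C}⁺ = {B, C} — none reach the full schema.
Any other superkey contains one of these as a subset, so there are no further candidate keys.

F, ACG, BCG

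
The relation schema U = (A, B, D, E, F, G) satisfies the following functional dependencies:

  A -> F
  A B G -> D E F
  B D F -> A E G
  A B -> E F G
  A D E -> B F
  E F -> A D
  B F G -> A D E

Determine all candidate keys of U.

{A, B}⁺: A→F adds F; AB→EFG adds E, G; EF→AD adds D → {A, B, D, E, F, G}. Minimal: {B}⁺ = {B}; {A}⁺ = {A, F} — none reach the full schema.
{A, E}⁺: A→F adds F; EF→AD adds D; ADE→BF adds B; BDF→AEG adds G → {A, B, D, E, F, G}. Minimal: {E}⁺ = {E}; {A}⁺ = {A, F} — none reach the full schema.
{E, F}⁺: EF→AD adds A, D; ADE→BF adds B; BDF→AEG adds G → {A, B, D, E, F, G}. Minimal: {F}⁺ = {F}; {E}⁺ = {E} — none reach the full schema.
{B, D, F}⁺: BDF→AEG adds A, E, G → {A, B, D, E, F, G}. Minimal: {D, F}⁺ = {D, F}; {B, F}⁺ = {B, F}; {B, D}⁺ = {B, D} — none reach the full schema.
{B, F, G}⁺: BFG→ADE adds A, D, E → {A, B, D, E, F, G}. Minimal: {F, G}⁺ = {F, G}; {B, G}⁺ = {B, G}; {B, F}⁺ = {B, F} — none reach the full schema.

(A, B), (A, E), (E, F), (B, D, F), (B, F, G)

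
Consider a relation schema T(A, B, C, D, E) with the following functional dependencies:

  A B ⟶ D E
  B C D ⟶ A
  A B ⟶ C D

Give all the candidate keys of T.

{A, B}⁺: AB→DE adds D, E; AB→CD adds C → {A, B, C, D, E}. Minimal: {B}⁺ = {B}; {A}⁺ = {A} — none reach the full schema.
{B, C, D}⁺: BCD→A adds A; AB→DE adds E → {A, B, C, D, E}. Minimal: {C, D}⁺ = {C, D}; {B, D}⁺ = {B, D}; {B, C}⁺ = {B, C} — none reach the full schema.

(A, B), (B, C, D)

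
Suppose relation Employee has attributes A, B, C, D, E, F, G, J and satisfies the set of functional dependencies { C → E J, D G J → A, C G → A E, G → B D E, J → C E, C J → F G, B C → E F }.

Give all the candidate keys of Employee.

(C), (J)

{C}⁺: C→EJ adds E, J; CJ→FG adds F, G; CG→AE adds A; G→BDE adds B, D → {A, B, C, D, E, F, G, J}.
{J}⁺: J→CE adds C, E; CJ→FG adds F, G; CG→AE adds A; G→BDE adds B, D → {A, B, C, D, E, F, G, J}.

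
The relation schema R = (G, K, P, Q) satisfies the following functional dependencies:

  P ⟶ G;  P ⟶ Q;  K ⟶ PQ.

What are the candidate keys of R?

{K}

Attribute K never appears on the right-hand side of any dependency, so K must belong to every candidate key.
{K}⁺ = {G, K, P, Q}, which is all of the schema, so {K} is the only candidate key.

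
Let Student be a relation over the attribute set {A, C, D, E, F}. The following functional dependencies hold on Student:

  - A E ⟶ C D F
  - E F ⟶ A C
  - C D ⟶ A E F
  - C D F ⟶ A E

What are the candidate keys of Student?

{A, E}; {C, D}; {E, F}

{A, E}⁺: AE→CDF adds C, D, F → {A, C, D, E, F}. Minimal: {E}⁺ = {E}; {A}⁺ = {A} — none reach the full schema.
{C, D}⁺: CD→AEF adds A, E, F → {A, C, D, E, F}. Minimal: {D}⁺ = {D}; {C}⁺ = {C} — none reach the full schema.
{E, F}⁺: EF→AC adds A, C; AE→CDF adds D → {A, C, D, E, F}. Minimal: {F}⁺ = {F}; {E}⁺ = {E} — none reach the full schema.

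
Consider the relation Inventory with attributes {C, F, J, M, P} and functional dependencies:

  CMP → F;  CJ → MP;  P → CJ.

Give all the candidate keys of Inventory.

{P}⁺: P→CJ adds C, J; CJ→MP adds M; CMP→F adds F → {C, F, J, M, P}.
{C, J}⁺: CJ→MP adds M, P; CMP→F adds F → {C, F, J, M, P}. Minimal: {J}⁺ = {J}; {C}⁺ = {C} — none reach the full schema.
Any other superkey contains one of these as a subset, so there are no further candidate keys.

P; CJ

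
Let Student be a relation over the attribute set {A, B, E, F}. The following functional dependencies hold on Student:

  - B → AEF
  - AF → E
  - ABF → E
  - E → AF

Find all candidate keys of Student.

(B)

{B}⁺: B→AEF adds A, E, F → {A, B, E, F}.
No other minimal superkey exists.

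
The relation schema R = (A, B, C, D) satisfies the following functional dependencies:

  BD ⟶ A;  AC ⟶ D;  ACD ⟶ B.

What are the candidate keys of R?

Attribute C never appears on the right-hand side of any dependency, so C must belong to every candidate key.
{C}⁺ = {C}, which is not all of the schema, so we must add further attributes.
{A, C}⁺: AC→D adds D; ACD→B adds B → {A, B, C, D}. Minimal: {C}⁺ = {C}; {A}⁺ = {A} — none reach the full schema.
{B, C, D}⁺: BD→A adds A → {A, B, C, D}. Minimal: {C, D}⁺ = {C, D}; {B, D}⁺ = {A, B, D}; {B, C}⁺ = {B, C} — none reach the full schema.

(A, C), (B, C, D)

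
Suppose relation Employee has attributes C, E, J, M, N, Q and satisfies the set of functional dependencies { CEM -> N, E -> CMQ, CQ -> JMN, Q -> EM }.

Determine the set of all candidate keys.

{E}; {Q}

{E}⁺: E→CMQ adds C, M, Q; CQ→JMN adds J, N → {C, E, J, M, N, Q}.
{Q}⁺: Q→EM adds E, M; E→CMQ adds C; CQ→JMN adds J, N → {C, E, J, M, N, Q}.
Any other superkey contains one of these as a subset, so there are no further candidate keys.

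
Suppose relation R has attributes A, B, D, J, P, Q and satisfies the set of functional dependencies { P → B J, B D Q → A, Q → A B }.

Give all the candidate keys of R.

(D, P, Q)

Attributes D, P, Q never appear on any right-hand side, so every candidate key must contain {D, P, Q}.
{D, P, Q}⁺ = {A, B, D, J, P, Q}, which is all of the schema, so {D, P, Q} is the only candidate key.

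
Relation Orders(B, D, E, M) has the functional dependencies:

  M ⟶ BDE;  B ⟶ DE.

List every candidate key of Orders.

Attribute M never appears on the right-hand side of any dependency, so M must belong to every candidate key.
{M}⁺ = {B, D, E, M}, which is all of the schema, so {M} is the only candidate key.

{M}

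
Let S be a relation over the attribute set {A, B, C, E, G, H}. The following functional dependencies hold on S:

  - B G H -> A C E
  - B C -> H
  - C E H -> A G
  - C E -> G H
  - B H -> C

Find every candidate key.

{B, C, E}; {B, C, G}; {B, E, H}; {B, G, H}

Attribute B never appears on the right-hand side of any dependency, so B must belong to every candidate key.
{B}⁺ = {B}, which is not all of the schema, so we must add further attributes.
{B, C, E}⁺: BC→H adds H; CEH→AG adds A, G → {A, B, C, E, G, H}.
{B, C, G}⁺: BC→H adds H; BGH→ACE adds A, E → {A, B, C, E, G, H}.
{B, E, H}⁺: BH→C adds C; CEH→AG adds A, G → {A, B, C, E, G, H}.
{B, G, H}⁺: BGH→ACE adds A, C, E → {A, B, C, E, G, H}.
Any other superkey contains one of these as a subset, so there are no further candidate keys.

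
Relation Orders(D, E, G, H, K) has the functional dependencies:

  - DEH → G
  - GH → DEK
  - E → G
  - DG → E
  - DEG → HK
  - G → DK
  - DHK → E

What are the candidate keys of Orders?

{E}⁺: E→G adds G; G→DK adds D, K; DEG→HK adds H → {D, E, G, H, K}.
{G}⁺: G→DK adds D, K; DG→E adds E; DEG→HK adds H → {D, E, G, H, K}.
{D, H, K}⁺: DHK→E adds E; DEH→G adds G → {D, E, G, H, K}. Minimal: {H, K}⁺ = {H, K}; {D, K}⁺ = {D, K}; {D, H}⁺ = {D, H} — none reach the full schema.
Any other superkey contains one of these as a subset, so there are no further candidate keys.

{E}, {G}, {D, H, K}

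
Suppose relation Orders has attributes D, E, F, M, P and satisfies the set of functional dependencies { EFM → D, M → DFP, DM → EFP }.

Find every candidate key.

Attribute M never appears on the right-hand side of any dependency, so M must belong to every candidate key.
{M}⁺ = {D, E, F, M, P}, which is all of the schema, so {M} is the only candidate key.

M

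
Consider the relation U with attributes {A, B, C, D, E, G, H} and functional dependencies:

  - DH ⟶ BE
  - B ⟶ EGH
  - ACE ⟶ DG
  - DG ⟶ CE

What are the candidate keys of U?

{A, B, C}; {A, B, D}; {A, D, H}; {A, C, E, H}

Attribute A never appears on the right-hand side of any dependency, so A must belong to every candidate key.
{A}⁺ = {A}, which is not all of the schema, so we must add further attributes.
{A, B, C}⁺: B→EGH adds E, G, H; ACE→DG adds D → {A, B, C, D, E, G, H}. Minimal: {B, C}⁺ = {B, C, E, G, H}; {A, C}⁺ = {A, C}; {A, B}⁺ = {A, B, E, G, H} — none reach the full schema.
{A, B, D}⁺: B→EGH adds E, G, H; DG→CE adds C → {A, B, C, D, E, G, H}. Minimal: {B, D}⁺ = {B, C, D, E, G, H}; {A, D}⁺ = {A, D}; {A, B}⁺ = {A, B, E, G, H} — none reach the full schema.
{A, D, H}⁺: DH→BE adds B, E; B→EGH adds G; DG→CE adds C → {A, B, C, D, E, G, H}. Minimal: {D, H}⁺ = {B, C, D, E, G, H}; {A, H}⁺ = {A, H}; {A, D}⁺ = {A, D} — none reach the full schema.
{A, C, E, H}⁺: ACE→DG adds D, G; DH→BE adds B → {A, B, C, D, E, G, H}. Minimal: {C, E, H}⁺ = {C, E, H}; {A, E, H}⁺ = {A, E, H}; {A, C, H}⁺ = {A, C, H}; … — none reach the full schema.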